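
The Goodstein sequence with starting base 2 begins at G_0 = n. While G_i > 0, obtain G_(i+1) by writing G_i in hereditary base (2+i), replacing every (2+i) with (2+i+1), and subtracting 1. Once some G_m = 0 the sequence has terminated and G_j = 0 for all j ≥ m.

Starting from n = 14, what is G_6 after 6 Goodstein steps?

step 0: 14 = 2^(2 + 1) + 2^2 + 2; sub 3 for 2: 3^(3 + 1) + 3^3 + 3; = 111; G_1 = 111−1 = 110
step 1: 110 = 3^(3 + 1) + 3^3 + 2; sub 4 for 3: 4^(4 + 1) + 4^4 + 2; = 1282; G_2 = 1282−1 = 1281
step 2: 1281 = 4^(4 + 1) + 4^4 + 1; sub 5 for 4: 5^(5 + 1) + 5^5 + 1; = 18751; G_3 = 18751−1 = 18750
step 3: 18750 = 5^(5 + 1) + 5^5; sub 6 for 5: 6^(6 + 1) + 6^6; = 326592; G_4 = 326592−1 = 326591
step 4: 326591 = 6^(6 + 1) + 5·6^5 + 5·6^4 + 5·6^3 + 5·6^2 + 5·6 + 5; sub 7 for 6: 7^(7 + 1) + 5·7^5 + 5·7^4 + 5·7^3 + 5·7^2 + 5·7 + 5; = 5862841; G_5 = 5862841−1 = 5862840
step 5: 5862840 = 7^(7 + 1) + 5·7^5 + 5·7^4 + 5·7^3 + 5·7^2 + 5·7 + 4; sub 8 for 7: 8^(8 + 1) + 5·8^5 + 5·8^4 + 5·8^3 + 5·8^2 + 5·8 + 4; = 134404972; G_6 = 134404972−1 = 134404971
step 6: 134404971 = 8^(8 + 1) + 5·8^5 + 5·8^4 + 5·8^3 + 5·8^2 + 5·8 + 3; sub 9 for 8: 9^(9 + 1) + 5·9^5 + 5·9^4 + 5·9^3 + 5·9^2 + 5·9 + 3; = 3487116549; G_7 = 3487116549−1 = 3487116548

134404971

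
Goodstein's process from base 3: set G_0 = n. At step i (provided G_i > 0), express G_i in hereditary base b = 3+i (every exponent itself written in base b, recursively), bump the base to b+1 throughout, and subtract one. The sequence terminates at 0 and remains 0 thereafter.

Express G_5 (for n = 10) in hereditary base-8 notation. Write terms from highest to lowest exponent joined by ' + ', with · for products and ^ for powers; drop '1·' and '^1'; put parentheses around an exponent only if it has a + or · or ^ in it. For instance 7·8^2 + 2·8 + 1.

(0) 10|_3 = 3^2 + 1 ↦ 4^2 + 1|_4 = 17 ⇒ 16
(1) 16|_4 = 4^2 ↦ 5^2|_5 = 25 ⇒ 24
(2) 24|_5 = 4·5 + 4 ↦ 4·6 + 4|_6 = 28 ⇒ 27
(3) 27|_6 = 4·6 + 3 ↦ 4·7 + 3|_7 = 31 ⇒ 30
(4) 30|_7 = 4·7 + 2 ↦ 4·8 + 2|_8 = 34 ⇒ 33
(5) 33|_8 = 4·8 + 1 ↦ 4·9 + 1|_9 = 37 ⇒ 36

4·8 + 1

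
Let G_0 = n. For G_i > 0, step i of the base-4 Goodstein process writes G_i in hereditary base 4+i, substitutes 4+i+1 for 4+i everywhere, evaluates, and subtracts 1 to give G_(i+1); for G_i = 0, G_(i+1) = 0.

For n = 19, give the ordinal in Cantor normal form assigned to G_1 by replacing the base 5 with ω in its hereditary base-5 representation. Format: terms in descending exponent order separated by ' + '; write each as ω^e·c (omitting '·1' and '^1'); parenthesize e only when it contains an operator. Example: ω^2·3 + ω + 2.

ω^2 + 2

G_0=19  [base 4] 4^2 + 3  →[4↦5]→  5^2 + 3 = 28  −1 ⇒ G_1=27
G_1=27  [base 5] 5^2 + 2  →[5↦6]→  6^2 + 2 = 38  −1 ⇒ G_2=37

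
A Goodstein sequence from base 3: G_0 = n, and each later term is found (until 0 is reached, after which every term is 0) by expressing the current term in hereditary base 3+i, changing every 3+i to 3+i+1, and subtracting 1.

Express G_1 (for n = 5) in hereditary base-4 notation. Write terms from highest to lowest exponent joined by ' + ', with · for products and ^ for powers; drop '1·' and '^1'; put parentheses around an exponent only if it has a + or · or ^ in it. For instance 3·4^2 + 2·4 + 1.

G_0 = 5. HB_3(5) = 3 + 2. Bump = 6. G_1 = 5.
G_1 = 5. HB_4(5) = 4 + 1. Bump = 6. G_2 = 5.

4 + 1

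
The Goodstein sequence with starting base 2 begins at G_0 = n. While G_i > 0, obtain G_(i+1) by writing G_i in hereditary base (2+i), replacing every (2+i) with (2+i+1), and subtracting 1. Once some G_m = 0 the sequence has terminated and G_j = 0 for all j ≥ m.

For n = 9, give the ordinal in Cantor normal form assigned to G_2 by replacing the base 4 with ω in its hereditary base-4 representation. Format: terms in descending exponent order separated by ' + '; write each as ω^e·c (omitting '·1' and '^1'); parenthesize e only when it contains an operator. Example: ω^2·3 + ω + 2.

ω^ω·3 + ω^3·3 + ω^2·3 + ω·3 + 3

G_0 = 9. HB_2(9) = 2^(2 + 1) + 1. Bump = 82. G_1 = 81.
G_1 = 81. HB_3(81) = 3^(3 + 1). Bump = 1024. G_2 = 1023.
G_2 = 1023. HB_4(1023) = 3·4^4 + 3·4^3 + 3·4^2 + 3·4 + 3. Bump = 9843. G_3 = 9842.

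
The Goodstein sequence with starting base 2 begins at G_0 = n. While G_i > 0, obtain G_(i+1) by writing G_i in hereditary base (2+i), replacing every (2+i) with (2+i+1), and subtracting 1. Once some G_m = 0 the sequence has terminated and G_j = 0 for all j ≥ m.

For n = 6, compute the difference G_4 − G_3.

(0) 6|_2 = 2^2 + 2 ↦ 3^3 + 3|_3 = 30 ⇒ 29
(1) 29|_3 = 3^3 + 2 ↦ 4^4 + 2|_4 = 258 ⇒ 257
(2) 257|_4 = 4^4 + 1 ↦ 5^5 + 1|_5 = 3126 ⇒ 3125
(3) 3125|_5 = 5^5 ↦ 6^6|_6 = 46656 ⇒ 46655

43530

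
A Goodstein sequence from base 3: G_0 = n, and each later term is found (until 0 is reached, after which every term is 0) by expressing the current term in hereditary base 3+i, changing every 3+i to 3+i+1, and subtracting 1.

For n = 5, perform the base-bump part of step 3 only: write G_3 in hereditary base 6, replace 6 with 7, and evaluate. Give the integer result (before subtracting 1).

5

i=0: 5 = 3 + 2 (b=3); 3→4: 4 + 2 = 6; 6−1 = 5
i=1: 5 = 4 + 1 (b=4); 4→5: 5 + 1 = 6; 6−1 = 5
i=2: 5 = 5 (b=5); 5→6: 6 = 6; 6−1 = 5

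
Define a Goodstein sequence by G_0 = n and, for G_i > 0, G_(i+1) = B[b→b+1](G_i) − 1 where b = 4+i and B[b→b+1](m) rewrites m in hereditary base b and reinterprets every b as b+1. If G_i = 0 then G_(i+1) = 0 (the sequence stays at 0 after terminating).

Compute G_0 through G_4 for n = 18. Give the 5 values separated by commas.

18 —HB4→ 4^2 + 2 —bump→ 5^2 + 2 = 27 —(−1)→ 26
26 —HB5→ 5^2 + 1 —bump→ 6^2 + 1 = 37 —(−1)→ 36
36 —HB6→ 6^2 —bump→ 7^2 = 49 —(−1)→ 48
48 —HB7→ 6·7 + 6 —bump→ 6·8 + 6 = 54 —(−1)→ 53

18, 26, 36, 48, 53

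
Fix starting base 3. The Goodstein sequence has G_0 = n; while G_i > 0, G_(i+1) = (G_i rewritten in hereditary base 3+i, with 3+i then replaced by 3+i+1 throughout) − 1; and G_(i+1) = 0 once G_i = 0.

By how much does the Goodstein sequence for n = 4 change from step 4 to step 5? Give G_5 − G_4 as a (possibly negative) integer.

G_0 = 4. HB_3(4) = 3 + 1. Bump = 5. G_1 = 4.
G_1 = 4. HB_4(4) = 4. Bump = 5. G_2 = 4.
G_2 = 4. HB_5(4) = 4. Bump = 4. G_3 = 3.
G_3 = 3. HB_6(3) = 3. Bump = 3. G_4 = 2.
G_4 = 2. HB_7(2) = 2. Bump = 2. G_5 = 1.

-1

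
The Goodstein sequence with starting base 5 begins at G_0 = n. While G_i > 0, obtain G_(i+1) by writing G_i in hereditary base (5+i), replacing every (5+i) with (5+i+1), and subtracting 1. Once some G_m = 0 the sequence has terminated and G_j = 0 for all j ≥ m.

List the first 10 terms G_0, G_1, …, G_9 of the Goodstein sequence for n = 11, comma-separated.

(0) 11|_5 = 2·5 + 1 ↦ 2·6 + 1|_6 = 13 ⇒ 12
(1) 12|_6 = 2·6 ↦ 2·7|_7 = 14 ⇒ 13
(2) 13|_7 = 7 + 6 ↦ 8 + 6|_8 = 14 ⇒ 13
(3) 13|_8 = 8 + 5 ↦ 9 + 5|_9 = 14 ⇒ 13
(4) 13|_9 = 9 + 4 ↦ 10 + 4|_10 = 14 ⇒ 13
(5) 13|_10 = 10 + 3 ↦ 11 + 3|_11 = 14 ⇒ 13
(6) 13|_11 = 11 + 2 ↦ 12 + 2|_12 = 14 ⇒ 13
(7) 13|_12 = 12 + 1 ↦ 13 + 1|_13 = 14 ⇒ 13
(8) 13|_13 = 13 ↦ 14|_14 = 14 ⇒ 13

11, 12, 13, 13, 13, 13, 13, 13, 13, 13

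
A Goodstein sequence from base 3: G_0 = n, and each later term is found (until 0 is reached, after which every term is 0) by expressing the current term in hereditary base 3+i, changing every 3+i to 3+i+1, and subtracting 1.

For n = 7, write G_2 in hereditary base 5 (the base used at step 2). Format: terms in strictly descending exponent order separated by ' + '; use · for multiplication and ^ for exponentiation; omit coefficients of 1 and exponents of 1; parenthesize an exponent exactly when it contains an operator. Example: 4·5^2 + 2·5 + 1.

7 —HB3→ 2·3 + 1 —bump→ 2·4 + 1 = 9 —(−1)→ 8
8 —HB4→ 2·4 —bump→ 2·5 = 10 —(−1)→ 9
9 —HB5→ 5 + 4 —bump→ 6 + 4 = 10 —(−1)→ 9

5 + 4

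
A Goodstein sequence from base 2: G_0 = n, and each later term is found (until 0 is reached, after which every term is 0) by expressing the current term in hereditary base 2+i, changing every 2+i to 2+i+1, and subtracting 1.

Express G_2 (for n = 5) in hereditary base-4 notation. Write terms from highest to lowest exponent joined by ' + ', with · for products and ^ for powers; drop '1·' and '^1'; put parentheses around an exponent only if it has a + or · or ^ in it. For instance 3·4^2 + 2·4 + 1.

[0] 5 ≡ 2^2 + 1 (base 2). Lift 3: 28. −1: 27.
[1] 27 ≡ 3^3 (base 3). Lift 4: 256. −1: 255.
[2] 255 ≡ 3·4^3 + 3·4^2 + 3·4 + 3 (base 4). Lift 5: 468. −1: 467.

3·4^3 + 3·4^2 + 3·4 + 3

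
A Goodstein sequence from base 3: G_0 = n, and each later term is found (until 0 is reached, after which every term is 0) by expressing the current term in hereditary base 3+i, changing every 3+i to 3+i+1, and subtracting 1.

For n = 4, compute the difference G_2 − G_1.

0

[0] 4 ≡ 3 + 1 (base 3). Lift 4: 5. −1: 4.
[1] 4 ≡ 4 (base 4). Lift 5: 5. −1: 4.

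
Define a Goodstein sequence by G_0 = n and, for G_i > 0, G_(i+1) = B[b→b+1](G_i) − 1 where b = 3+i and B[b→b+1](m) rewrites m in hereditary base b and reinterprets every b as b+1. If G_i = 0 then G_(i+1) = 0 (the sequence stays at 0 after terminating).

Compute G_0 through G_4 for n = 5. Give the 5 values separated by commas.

5, 5, 5, 5, 4

step 0: 5 = 3 + 2; sub 4 for 3: 4 + 2; = 6; G_1 = 6−1 = 5
step 1: 5 = 4 + 1; sub 5 for 4: 5 + 1; = 6; G_2 = 6−1 = 5
step 2: 5 = 5; sub 6 for 5: 6; = 6; G_3 = 6−1 = 5
step 3: 5 = 5; sub 7 for 6: 5; = 5; G_4 = 5−1 = 4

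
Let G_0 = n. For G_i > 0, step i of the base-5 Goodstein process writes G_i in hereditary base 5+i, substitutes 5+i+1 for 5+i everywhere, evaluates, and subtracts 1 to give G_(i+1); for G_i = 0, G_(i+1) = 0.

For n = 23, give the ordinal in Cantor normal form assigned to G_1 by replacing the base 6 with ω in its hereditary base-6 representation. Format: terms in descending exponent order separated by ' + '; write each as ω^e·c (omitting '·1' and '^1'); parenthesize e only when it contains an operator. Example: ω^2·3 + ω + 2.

G_0=23  [base 5] 4·5 + 3  →[5↦6]→  4·6 + 3 = 27  −1 ⇒ G_1=26
G_1=26  [base 6] 4·6 + 2  →[6↦7]→  4·7 + 2 = 30  −1 ⇒ G_2=29

ω·4 + 2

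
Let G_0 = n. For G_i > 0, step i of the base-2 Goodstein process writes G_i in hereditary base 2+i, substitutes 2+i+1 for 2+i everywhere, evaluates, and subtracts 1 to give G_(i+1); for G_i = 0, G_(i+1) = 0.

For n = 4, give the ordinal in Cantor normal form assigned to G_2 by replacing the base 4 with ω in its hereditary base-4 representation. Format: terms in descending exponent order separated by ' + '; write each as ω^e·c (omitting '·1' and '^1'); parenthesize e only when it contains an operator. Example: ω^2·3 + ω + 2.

ω^2·2 + ω·2 + 1

[0] 4 ≡ 2^2 (base 2). Lift 3: 27. −1: 26.
[1] 26 ≡ 2·3^2 + 2·3 + 2 (base 3). Lift 4: 42. −1: 41.
[2] 41 ≡ 2·4^2 + 2·4 + 1 (base 4). Lift 5: 61. −1: 60.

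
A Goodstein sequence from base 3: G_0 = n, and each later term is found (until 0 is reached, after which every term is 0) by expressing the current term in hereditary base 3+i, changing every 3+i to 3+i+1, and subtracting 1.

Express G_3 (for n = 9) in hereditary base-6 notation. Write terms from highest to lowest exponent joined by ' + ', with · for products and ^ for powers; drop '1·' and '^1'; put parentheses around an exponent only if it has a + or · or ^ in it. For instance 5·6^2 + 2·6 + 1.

3·6 + 1

base 3: 9 = 3^2; at 4: 4^2 = 16; next = 15
base 4: 15 = 3·4 + 3; at 5: 3·5 + 3 = 18; next = 17
base 5: 17 = 3·5 + 2; at 6: 3·6 + 2 = 20; next = 19
base 6: 19 = 3·6 + 1; at 7: 3·7 + 1 = 22; next = 21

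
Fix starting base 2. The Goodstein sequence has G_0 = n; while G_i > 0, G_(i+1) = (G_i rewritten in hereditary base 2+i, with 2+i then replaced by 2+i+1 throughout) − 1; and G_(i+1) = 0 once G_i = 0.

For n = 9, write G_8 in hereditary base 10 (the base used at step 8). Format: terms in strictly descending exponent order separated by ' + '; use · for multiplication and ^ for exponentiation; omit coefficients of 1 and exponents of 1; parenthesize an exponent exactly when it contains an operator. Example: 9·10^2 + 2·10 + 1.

3·10^10 + 3·10^3 + 3·10^2 + 2·10 + 5

base 2: 9 = 2^(2 + 1) + 1; at 3: 3^(3 + 1) + 1 = 82; next = 81
base 3: 81 = 3^(3 + 1); at 4: 4^(4 + 1) = 1024; next = 1023
base 4: 1023 = 3·4^4 + 3·4^3 + 3·4^2 + 3·4 + 3; at 5: 3·5^5 + 3·5^3 + 3·5^2 + 3·5 + 3 = 9843; next = 9842
base 5: 9842 = 3·5^5 + 3·5^3 + 3·5^2 + 3·5 + 2; at 6: 3·6^6 + 3·6^3 + 3·6^2 + 3·6 + 2 = 140744; next = 140743
base 6: 140743 = 3·6^6 + 3·6^3 + 3·6^2 + 3·6 + 1; at 7: 3·7^7 + 3·7^3 + 3·7^2 + 3·7 + 1 = 2471827; next = 2471826
base 7: 2471826 = 3·7^7 + 3·7^3 + 3·7^2 + 3·7; at 8: 3·8^8 + 3·8^3 + 3·8^2 + 3·8 = 50333400; next = 50333399
base 8: 50333399 = 3·8^8 + 3·8^3 + 3·8^2 + 2·8 + 7; at 9: 3·9^9 + 3·9^3 + 3·9^2 + 2·9 + 7 = 1162263922; next = 1162263921
base 9: 1162263921 = 3·9^9 + 3·9^3 + 3·9^2 + 2·9 + 6; at 10: 3·10^10 + 3·10^3 + 3·10^2 + 2·10 + 6 = 30000003326; next = 30000003325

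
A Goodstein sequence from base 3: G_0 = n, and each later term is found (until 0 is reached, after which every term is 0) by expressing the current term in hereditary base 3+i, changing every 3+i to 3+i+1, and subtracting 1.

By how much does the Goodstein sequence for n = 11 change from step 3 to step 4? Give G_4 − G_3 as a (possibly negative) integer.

4

[0] 11 ≡ 3^2 + 2 (base 3). Lift 4: 18. −1: 17.
[1] 17 ≡ 4^2 + 1 (base 4). Lift 5: 26. −1: 25.
[2] 25 ≡ 5^2 (base 5). Lift 6: 36. −1: 35.
[3] 35 ≡ 5·6 + 5 (base 6). Lift 7: 40. −1: 39.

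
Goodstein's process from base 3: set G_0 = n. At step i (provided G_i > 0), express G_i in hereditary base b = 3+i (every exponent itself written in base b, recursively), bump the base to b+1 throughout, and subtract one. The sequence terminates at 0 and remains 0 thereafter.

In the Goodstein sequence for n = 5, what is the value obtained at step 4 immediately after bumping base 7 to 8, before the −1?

step 0: 5 = 3 + 2; sub 4 for 3: 4 + 2; = 6; G_1 = 6−1 = 5
step 1: 5 = 4 + 1; sub 5 for 4: 5 + 1; = 6; G_2 = 6−1 = 5
step 2: 5 = 5; sub 6 for 5: 6; = 6; G_3 = 6−1 = 5
step 3: 5 = 5; sub 7 for 6: 5; = 5; G_4 = 5−1 = 4
step 4: 4 = 4; sub 8 for 7: 4; = 4; G_5 = 4−1 = 3

4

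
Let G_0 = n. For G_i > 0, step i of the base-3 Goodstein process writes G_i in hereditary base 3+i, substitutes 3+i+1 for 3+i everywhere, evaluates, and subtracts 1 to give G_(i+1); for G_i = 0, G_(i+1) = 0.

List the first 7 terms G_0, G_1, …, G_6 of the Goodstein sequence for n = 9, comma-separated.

[0] 9 ≡ 3^2 (base 3). Lift 4: 16. −1: 15.
[1] 15 ≡ 3·4 + 3 (base 4). Lift 5: 18. −1: 17.
[2] 17 ≡ 3·5 + 2 (base 5). Lift 6: 20. −1: 19.
[3] 19 ≡ 3·6 + 1 (base 6). Lift 7: 22. −1: 21.
[4] 21 ≡ 3·7 (base 7). Lift 8: 24. −1: 23.
[5] 23 ≡ 2·8 + 7 (base 8). Lift 9: 25. −1: 24.

9, 15, 17, 19, 21, 23, 24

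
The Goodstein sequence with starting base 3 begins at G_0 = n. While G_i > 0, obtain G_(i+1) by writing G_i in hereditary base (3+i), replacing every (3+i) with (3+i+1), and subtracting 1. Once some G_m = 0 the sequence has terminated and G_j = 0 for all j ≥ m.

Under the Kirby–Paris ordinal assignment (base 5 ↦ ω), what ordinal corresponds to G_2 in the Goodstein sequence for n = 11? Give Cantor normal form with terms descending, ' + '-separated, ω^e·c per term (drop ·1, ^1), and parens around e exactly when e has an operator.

ω^2

11 —HB3→ 3^2 + 2 —bump→ 4^2 + 2 = 18 —(−1)→ 17
17 —HB4→ 4^2 + 1 —bump→ 5^2 + 1 = 26 —(−1)→ 25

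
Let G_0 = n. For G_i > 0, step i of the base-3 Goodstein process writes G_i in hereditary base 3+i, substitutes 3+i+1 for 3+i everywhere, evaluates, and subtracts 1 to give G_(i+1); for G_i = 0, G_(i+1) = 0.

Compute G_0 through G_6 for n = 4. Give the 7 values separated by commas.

[0] 4 ≡ 3 + 1 (base 3). Lift 4: 5. −1: 4.
[1] 4 ≡ 4 (base 4). Lift 5: 5. −1: 4.
[2] 4 ≡ 4 (base 5). Lift 6: 4. −1: 3.
[3] 3 ≡ 3 (base 6). Lift 7: 3. −1: 2.
[4] 2 ≡ 2 (base 7). Lift 8: 2. −1: 1.
[5] 1 ≡ 1 (base 8). Lift 9: 1. −1: 0.

4, 4, 4, 3, 2, 1, 0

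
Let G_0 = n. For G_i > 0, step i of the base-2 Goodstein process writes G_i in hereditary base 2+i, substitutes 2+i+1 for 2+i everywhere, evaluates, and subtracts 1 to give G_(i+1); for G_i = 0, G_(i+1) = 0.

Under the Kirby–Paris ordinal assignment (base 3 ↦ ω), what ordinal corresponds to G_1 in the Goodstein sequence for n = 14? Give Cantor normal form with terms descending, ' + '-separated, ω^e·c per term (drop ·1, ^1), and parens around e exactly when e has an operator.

step 0: 14 = 2^(2 + 1) + 2^2 + 2; sub 3 for 2: 3^(3 + 1) + 3^3 + 3; = 111; G_1 = 111−1 = 110
step 1: 110 = 3^(3 + 1) + 3^3 + 2; sub 4 for 3: 4^(4 + 1) + 4^4 + 2; = 1282; G_2 = 1282−1 = 1281

ω^(ω + 1) + ω^ω + 2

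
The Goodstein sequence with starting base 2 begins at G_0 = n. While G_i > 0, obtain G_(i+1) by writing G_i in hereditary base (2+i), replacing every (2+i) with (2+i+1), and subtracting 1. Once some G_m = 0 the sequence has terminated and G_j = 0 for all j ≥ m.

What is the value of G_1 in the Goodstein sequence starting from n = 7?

30

7 —HB2→ 2^2 + 2 + 1 —bump→ 3^3 + 3 + 1 = 31 —(−1)→ 30
30 —HB3→ 3^3 + 3 —bump→ 4^4 + 4 = 260 —(−1)→ 259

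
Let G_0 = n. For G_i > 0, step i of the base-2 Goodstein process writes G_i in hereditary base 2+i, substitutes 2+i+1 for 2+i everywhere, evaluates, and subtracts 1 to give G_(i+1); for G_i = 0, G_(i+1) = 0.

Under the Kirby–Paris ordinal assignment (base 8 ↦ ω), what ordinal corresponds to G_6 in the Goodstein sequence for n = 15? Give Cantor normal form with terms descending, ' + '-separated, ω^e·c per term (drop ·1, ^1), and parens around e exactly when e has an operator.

ω^(ω + 1) + ω^7·7 + ω^6·7 + ω^5·7 + ω^4·7 + ω^3·7 + ω^2·7 + ω·7 + 7

step 0: 15 = 2^(2 + 1) + 2^2 + 2 + 1; sub 3 for 2: 3^(3 + 1) + 3^3 + 3 + 1; = 112; G_1 = 112−1 = 111
step 1: 111 = 3^(3 + 1) + 3^3 + 3; sub 4 for 3: 4^(4 + 1) + 4^4 + 4; = 1284; G_2 = 1284−1 = 1283
step 2: 1283 = 4^(4 + 1) + 4^4 + 3; sub 5 for 4: 5^(5 + 1) + 5^5 + 3; = 18753; G_3 = 18753−1 = 18752
step 3: 18752 = 5^(5 + 1) + 5^5 + 2; sub 6 for 5: 6^(6 + 1) + 6^6 + 2; = 326594; G_4 = 326594−1 = 326593
step 4: 326593 = 6^(6 + 1) + 6^6 + 1; sub 7 for 6: 7^(7 + 1) + 7^7 + 1; = 6588345; G_5 = 6588345−1 = 6588344
step 5: 6588344 = 7^(7 + 1) + 7^7; sub 8 for 7: 8^(8 + 1) + 8^8; = 150994944; G_6 = 150994944−1 = 150994943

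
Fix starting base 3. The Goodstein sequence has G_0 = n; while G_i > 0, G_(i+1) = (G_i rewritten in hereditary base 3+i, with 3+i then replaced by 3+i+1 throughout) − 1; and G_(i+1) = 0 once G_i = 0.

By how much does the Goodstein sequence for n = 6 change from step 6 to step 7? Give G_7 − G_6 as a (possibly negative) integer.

-1

[0] 6 ≡ 2·3 (base 3). Lift 4: 8. −1: 7.
[1] 7 ≡ 4 + 3 (base 4). Lift 5: 8. −1: 7.
[2] 7 ≡ 5 + 2 (base 5). Lift 6: 8. −1: 7.
[3] 7 ≡ 6 + 1 (base 6). Lift 7: 8. −1: 7.
[4] 7 ≡ 7 (base 7). Lift 8: 8. −1: 7.
[5] 7 ≡ 7 (base 8). Lift 9: 7. −1: 6.
[6] 6 ≡ 6 (base 9). Lift 10: 6. −1: 5.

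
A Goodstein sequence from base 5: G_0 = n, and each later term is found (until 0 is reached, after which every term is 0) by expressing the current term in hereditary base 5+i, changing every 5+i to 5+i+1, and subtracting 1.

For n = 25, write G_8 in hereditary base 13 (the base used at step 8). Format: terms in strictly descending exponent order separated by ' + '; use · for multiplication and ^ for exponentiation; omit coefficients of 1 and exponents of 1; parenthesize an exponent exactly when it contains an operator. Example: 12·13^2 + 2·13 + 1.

4·13 + 10

25 —HB5→ 5^2 —bump→ 6^2 = 36 —(−1)→ 35
35 —HB6→ 5·6 + 5 —bump→ 5·7 + 5 = 40 —(−1)→ 39
39 —HB7→ 5·7 + 4 —bump→ 5·8 + 4 = 44 —(−1)→ 43
43 —HB8→ 5·8 + 3 —bump→ 5·9 + 3 = 48 —(−1)→ 47
47 —HB9→ 5·9 + 2 —bump→ 5·10 + 2 = 52 —(−1)→ 51
51 —HB10→ 5·10 + 1 —bump→ 5·11 + 1 = 56 —(−1)→ 55
55 —HB11→ 5·11 —bump→ 5·12 = 60 —(−1)→ 59
59 —HB12→ 4·12 + 11 —bump→ 4·13 + 11 = 63 —(−1)→ 62
62 —HB13→ 4·13 + 10 —bump→ 4·14 + 10 = 66 —(−1)→ 65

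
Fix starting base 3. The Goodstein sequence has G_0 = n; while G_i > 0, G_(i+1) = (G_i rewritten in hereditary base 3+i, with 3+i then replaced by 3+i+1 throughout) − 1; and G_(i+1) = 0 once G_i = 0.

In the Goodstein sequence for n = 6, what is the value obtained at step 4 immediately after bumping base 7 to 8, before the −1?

[0] 6 ≡ 2·3 (base 3). Lift 4: 8. −1: 7.
[1] 7 ≡ 4 + 3 (base 4). Lift 5: 8. −1: 7.
[2] 7 ≡ 5 + 2 (base 5). Lift 6: 8. −1: 7.
[3] 7 ≡ 6 + 1 (base 6). Lift 7: 8. −1: 7.
[4] 7 ≡ 7 (base 7). Lift 8: 8. −1: 7.

8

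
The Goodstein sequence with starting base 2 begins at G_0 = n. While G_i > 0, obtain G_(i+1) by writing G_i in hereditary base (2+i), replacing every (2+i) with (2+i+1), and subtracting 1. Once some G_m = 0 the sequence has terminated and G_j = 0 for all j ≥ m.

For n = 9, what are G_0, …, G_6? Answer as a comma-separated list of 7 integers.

G_0 = 9. HB_2(9) = 2^(2 + 1) + 1. Bump = 82. G_1 = 81.
G_1 = 81. HB_3(81) = 3^(3 + 1). Bump = 1024. G_2 = 1023.
G_2 = 1023. HB_4(1023) = 3·4^4 + 3·4^3 + 3·4^2 + 3·4 + 3. Bump = 9843. G_3 = 9842.
G_3 = 9842. HB_5(9842) = 3·5^5 + 3·5^3 + 3·5^2 + 3·5 + 2. Bump = 140744. G_4 = 140743.
G_4 = 140743. HB_6(140743) = 3·6^6 + 3·6^3 + 3·6^2 + 3·6 + 1. Bump = 2471827. G_5 = 2471826.
G_5 = 2471826. HB_7(2471826) = 3·7^7 + 3·7^3 + 3·7^2 + 3·7. Bump = 50333400. G_6 = 50333399.

9, 81, 1023, 9842, 140743, 2471826, 50333399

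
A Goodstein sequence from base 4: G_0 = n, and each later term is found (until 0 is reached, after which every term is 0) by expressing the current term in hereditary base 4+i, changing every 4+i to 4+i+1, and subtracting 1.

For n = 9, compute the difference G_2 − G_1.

9 —HB4→ 2·4 + 1 —bump→ 2·5 + 1 = 11 —(−1)→ 10
10 —HB5→ 2·5 —bump→ 2·6 = 12 —(−1)→ 11

1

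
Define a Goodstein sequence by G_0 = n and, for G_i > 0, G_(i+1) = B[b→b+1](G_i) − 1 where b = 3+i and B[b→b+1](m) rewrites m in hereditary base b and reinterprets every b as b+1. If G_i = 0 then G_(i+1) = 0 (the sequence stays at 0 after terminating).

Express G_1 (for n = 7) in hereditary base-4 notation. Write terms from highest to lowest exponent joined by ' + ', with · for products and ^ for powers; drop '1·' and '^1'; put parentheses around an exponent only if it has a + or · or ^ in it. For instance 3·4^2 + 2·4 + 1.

G_0=7  [base 3] 2·3 + 1  →[3↦4]→  2·4 + 1 = 9  −1 ⇒ G_1=8
G_1=8  [base 4] 2·4  →[4↦5]→  2·5 = 10  −1 ⇒ G_2=9

2·4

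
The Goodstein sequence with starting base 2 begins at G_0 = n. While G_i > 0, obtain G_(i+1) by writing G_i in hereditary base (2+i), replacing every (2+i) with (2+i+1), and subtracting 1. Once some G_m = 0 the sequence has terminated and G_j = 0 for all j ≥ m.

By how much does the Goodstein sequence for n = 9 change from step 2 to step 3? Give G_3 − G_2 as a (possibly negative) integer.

G_0=9  [base 2] 2^(2 + 1) + 1  →[2↦3]→  3^(3 + 1) + 1 = 82  −1 ⇒ G_1=81
G_1=81  [base 3] 3^(3 + 1)  →[3↦4]→  4^(4 + 1) = 1024  −1 ⇒ G_2=1023
G_2=1023  [base 4] 3·4^4 + 3·4^3 + 3·4^2 + 3·4 + 3  →[4↦5]→  3·5^5 + 3·5^3 + 3·5^2 + 3·5 + 3 = 9843  −1 ⇒ G_3=9842

8819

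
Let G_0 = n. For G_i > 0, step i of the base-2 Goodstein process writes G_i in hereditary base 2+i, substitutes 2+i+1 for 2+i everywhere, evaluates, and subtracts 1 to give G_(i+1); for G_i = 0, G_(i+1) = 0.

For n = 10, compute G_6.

84073323

G_0 = 10. HB_2(10) = 2^(2 + 1) + 2. Bump = 84. G_1 = 83.
G_1 = 83. HB_3(83) = 3^(3 + 1) + 2. Bump = 1026. G_2 = 1025.
G_2 = 1025. HB_4(1025) = 4^(4 + 1) + 1. Bump = 15626. G_3 = 15625.
G_3 = 15625. HB_5(15625) = 5^(5 + 1). Bump = 279936. G_4 = 279935.
G_4 = 279935. HB_6(279935) = 5·6^6 + 5·6^5 + 5·6^4 + 5·6^3 + 5·6^2 + 5·6 + 5. Bump = 4215755. G_5 = 4215754.
G_5 = 4215754. HB_7(4215754) = 5·7^7 + 5·7^5 + 5·7^4 + 5·7^3 + 5·7^2 + 5·7 + 4. Bump = 84073324. G_6 = 84073323.
G_6 = 84073323. HB_8(84073323) = 5·8^8 + 5·8^5 + 5·8^4 + 5·8^3 + 5·8^2 + 5·8 + 3. Bump = 1937434593. G_7 = 1937434592.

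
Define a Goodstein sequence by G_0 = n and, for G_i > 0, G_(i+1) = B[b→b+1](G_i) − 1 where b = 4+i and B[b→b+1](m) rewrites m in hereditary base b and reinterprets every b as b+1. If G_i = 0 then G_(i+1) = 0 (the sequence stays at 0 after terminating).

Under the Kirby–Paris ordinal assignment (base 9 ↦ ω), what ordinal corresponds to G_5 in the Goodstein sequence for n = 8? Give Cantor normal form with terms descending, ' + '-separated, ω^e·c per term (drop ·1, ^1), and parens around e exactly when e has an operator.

[0] 8 ≡ 2·4 (base 4). Lift 5: 10. −1: 9.
[1] 9 ≡ 5 + 4 (base 5). Lift 6: 10. −1: 9.
[2] 9 ≡ 6 + 3 (base 6). Lift 7: 10. −1: 9.
[3] 9 ≡ 7 + 2 (base 7). Lift 8: 10. −1: 9.
[4] 9 ≡ 8 + 1 (base 8). Lift 9: 10. −1: 9.
[5] 9 ≡ 9 (base 9). Lift 10: 10. −1: 9.

ω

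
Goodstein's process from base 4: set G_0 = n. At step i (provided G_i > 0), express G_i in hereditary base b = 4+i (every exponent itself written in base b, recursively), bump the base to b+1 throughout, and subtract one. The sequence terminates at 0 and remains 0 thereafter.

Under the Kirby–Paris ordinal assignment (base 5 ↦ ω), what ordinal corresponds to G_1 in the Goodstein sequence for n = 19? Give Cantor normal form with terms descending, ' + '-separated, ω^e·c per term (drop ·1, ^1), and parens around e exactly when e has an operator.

G_0 = 19. HB_4(19) = 4^2 + 3. Bump = 28. G_1 = 27.
G_1 = 27. HB_5(27) = 5^2 + 2. Bump = 38. G_2 = 37.

ω^2 + 2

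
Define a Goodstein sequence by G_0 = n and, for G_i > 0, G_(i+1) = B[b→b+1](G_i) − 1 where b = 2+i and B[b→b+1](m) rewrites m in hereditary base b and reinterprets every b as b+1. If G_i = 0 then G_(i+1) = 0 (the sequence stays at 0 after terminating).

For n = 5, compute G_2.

255

5 —HB2→ 2^2 + 1 —bump→ 3^3 + 1 = 28 —(−1)→ 27
27 —HB3→ 3^3 —bump→ 4^4 = 256 —(−1)→ 255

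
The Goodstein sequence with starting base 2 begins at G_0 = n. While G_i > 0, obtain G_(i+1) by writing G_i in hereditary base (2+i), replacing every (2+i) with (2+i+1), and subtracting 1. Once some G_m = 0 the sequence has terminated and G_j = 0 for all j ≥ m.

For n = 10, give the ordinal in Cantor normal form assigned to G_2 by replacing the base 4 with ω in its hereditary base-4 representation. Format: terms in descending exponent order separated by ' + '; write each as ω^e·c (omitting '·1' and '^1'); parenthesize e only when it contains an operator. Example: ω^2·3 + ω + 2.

ω^(ω + 1) + 1

i=0: 10 = 2^(2 + 1) + 2 (b=2); 2→3: 3^(3 + 1) + 3 = 84; 84−1 = 83
i=1: 83 = 3^(3 + 1) + 2 (b=3); 3→4: 4^(4 + 1) + 2 = 1026; 1026−1 = 1025
i=2: 1025 = 4^(4 + 1) + 1 (b=4); 4→5: 5^(5 + 1) + 1 = 15626; 15626−1 = 15625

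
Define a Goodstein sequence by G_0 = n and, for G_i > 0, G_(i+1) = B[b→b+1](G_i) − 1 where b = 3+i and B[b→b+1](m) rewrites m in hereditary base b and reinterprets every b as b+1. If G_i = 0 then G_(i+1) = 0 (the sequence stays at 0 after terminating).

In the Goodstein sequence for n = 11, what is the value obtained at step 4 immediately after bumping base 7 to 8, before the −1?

G_0=11  [base 3] 3^2 + 2  →[3↦4]→  4^2 + 2 = 18  −1 ⇒ G_1=17
G_1=17  [base 4] 4^2 + 1  →[4↦5]→  5^2 + 1 = 26  −1 ⇒ G_2=25
G_2=25  [base 5] 5^2  →[5↦6]→  6^2 = 36  −1 ⇒ G_3=35
G_3=35  [base 6] 5·6 + 5  →[6↦7]→  5·7 + 5 = 40  −1 ⇒ G_4=39
G_4=39  [base 7] 5·7 + 4  →[7↦8]→  5·8 + 4 = 44  −1 ⇒ G_5=43

44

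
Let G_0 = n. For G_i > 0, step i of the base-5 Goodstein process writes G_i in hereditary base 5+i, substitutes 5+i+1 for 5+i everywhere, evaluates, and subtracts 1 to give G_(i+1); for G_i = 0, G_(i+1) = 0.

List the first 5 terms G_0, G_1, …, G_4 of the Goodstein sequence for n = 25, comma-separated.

25, 35, 39, 43, 47

25 —HB5→ 5^2 —bump→ 6^2 = 36 —(−1)→ 35
35 —HB6→ 5·6 + 5 —bump→ 5·7 + 5 = 40 —(−1)→ 39
39 —HB7→ 5·7 + 4 —bump→ 5·8 + 4 = 44 —(−1)→ 43
43 —HB8→ 5·8 + 3 —bump→ 5·9 + 3 = 48 —(−1)→ 47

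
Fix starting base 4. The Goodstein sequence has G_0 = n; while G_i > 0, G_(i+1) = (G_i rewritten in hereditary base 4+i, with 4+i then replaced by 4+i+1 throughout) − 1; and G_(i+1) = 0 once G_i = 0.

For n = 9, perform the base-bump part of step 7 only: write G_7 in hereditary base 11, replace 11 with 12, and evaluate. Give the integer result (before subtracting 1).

i=0: 9 = 2·4 + 1 (b=4); 4→5: 2·5 + 1 = 11; 11−1 = 10
i=1: 10 = 2·5 (b=5); 5→6: 2·6 = 12; 12−1 = 11
i=2: 11 = 6 + 5 (b=6); 6→7: 7 + 5 = 12; 12−1 = 11
i=3: 11 = 7 + 4 (b=7); 7→8: 8 + 4 = 12; 12−1 = 11
i=4: 11 = 8 + 3 (b=8); 8→9: 9 + 3 = 12; 12−1 = 11
i=5: 11 = 9 + 2 (b=9); 9→10: 10 + 2 = 12; 12−1 = 11
i=6: 11 = 10 + 1 (b=10); 10→11: 11 + 1 = 12; 12−1 = 11
i=7: 11 = 11 (b=11); 11→12: 12 = 12; 12−1 = 11

12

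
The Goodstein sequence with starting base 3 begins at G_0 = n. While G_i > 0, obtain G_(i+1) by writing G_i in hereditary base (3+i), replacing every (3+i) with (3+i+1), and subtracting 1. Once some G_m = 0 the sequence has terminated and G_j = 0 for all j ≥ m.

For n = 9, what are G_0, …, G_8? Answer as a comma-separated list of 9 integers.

9, 15, 17, 19, 21, 23, 24, 25, 26

(0) 9|_3 = 3^2 ↦ 4^2|_4 = 16 ⇒ 15
(1) 15|_4 = 3·4 + 3 ↦ 3·5 + 3|_5 = 18 ⇒ 17
(2) 17|_5 = 3·5 + 2 ↦ 3·6 + 2|_6 = 20 ⇒ 19
(3) 19|_6 = 3·6 + 1 ↦ 3·7 + 1|_7 = 22 ⇒ 21
(4) 21|_7 = 3·7 ↦ 3·8|_8 = 24 ⇒ 23
(5) 23|_8 = 2·8 + 7 ↦ 2·9 + 7|_9 = 25 ⇒ 24
(6) 24|_9 = 2·9 + 6 ↦ 2·10 + 6|_10 = 26 ⇒ 25
(7) 25|_10 = 2·10 + 5 ↦ 2·11 + 5|_11 = 27 ⇒ 26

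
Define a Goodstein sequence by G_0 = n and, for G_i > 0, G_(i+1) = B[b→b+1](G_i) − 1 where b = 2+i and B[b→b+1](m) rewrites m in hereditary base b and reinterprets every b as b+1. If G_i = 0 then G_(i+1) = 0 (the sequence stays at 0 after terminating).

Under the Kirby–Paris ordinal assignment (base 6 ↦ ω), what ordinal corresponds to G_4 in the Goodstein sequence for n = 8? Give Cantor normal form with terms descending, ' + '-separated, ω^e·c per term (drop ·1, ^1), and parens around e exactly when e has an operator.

G_0 = 8. HB_2(8) = 2^(2 + 1). Bump = 81. G_1 = 80.
G_1 = 80. HB_3(80) = 2·3^3 + 2·3^2 + 2·3 + 2. Bump = 554. G_2 = 553.
G_2 = 553. HB_4(553) = 2·4^4 + 2·4^2 + 2·4 + 1. Bump = 6311. G_3 = 6310.
G_3 = 6310. HB_5(6310) = 2·5^5 + 2·5^2 + 2·5. Bump = 93396. G_4 = 93395.
G_4 = 93395. HB_6(93395) = 2·6^6 + 2·6^2 + 6 + 5. Bump = 1647196. G_5 = 1647195.

ω^ω·2 + ω^2·2 + ω + 5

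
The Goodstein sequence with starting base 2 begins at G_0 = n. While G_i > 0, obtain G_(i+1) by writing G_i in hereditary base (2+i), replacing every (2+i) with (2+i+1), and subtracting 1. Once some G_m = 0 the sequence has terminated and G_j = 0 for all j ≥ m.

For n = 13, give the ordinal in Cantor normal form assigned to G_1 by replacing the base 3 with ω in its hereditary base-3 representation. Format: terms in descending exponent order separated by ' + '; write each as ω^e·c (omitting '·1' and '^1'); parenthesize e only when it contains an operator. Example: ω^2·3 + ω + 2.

ω^(ω + 1) + ω^ω

[0] 13 ≡ 2^(2 + 1) + 2^2 + 1 (base 2). Lift 3: 109. −1: 108.
[1] 108 ≡ 3^(3 + 1) + 3^3 (base 3). Lift 4: 1280. −1: 1279.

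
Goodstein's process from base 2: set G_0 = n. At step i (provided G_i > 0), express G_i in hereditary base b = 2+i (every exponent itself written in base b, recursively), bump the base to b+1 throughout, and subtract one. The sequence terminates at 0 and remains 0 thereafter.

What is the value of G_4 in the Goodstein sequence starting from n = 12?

G_0=12  [base 2] 2^(2 + 1) + 2^2  →[2↦3]→  3^(3 + 1) + 3^3 = 108  −1 ⇒ G_1=107
G_1=107  [base 3] 3^(3 + 1) + 2·3^2 + 2·3 + 2  →[3↦4]→  4^(4 + 1) + 2·4^2 + 2·4 + 2 = 1066  −1 ⇒ G_2=1065
G_2=1065  [base 4] 4^(4 + 1) + 2·4^2 + 2·4 + 1  →[4↦5]→  5^(5 + 1) + 2·5^2 + 2·5 + 1 = 15686  −1 ⇒ G_3=15685
G_3=15685  [base 5] 5^(5 + 1) + 2·5^2 + 2·5  →[5↦6]→  6^(6 + 1) + 2·6^2 + 2·6 = 280020  −1 ⇒ G_4=280019
G_4=280019  [base 6] 6^(6 + 1) + 2·6^2 + 6 + 5  →[6↦7]→  7^(7 + 1) + 2·7^2 + 7 + 5 = 5764911  −1 ⇒ G_5=5764910

280019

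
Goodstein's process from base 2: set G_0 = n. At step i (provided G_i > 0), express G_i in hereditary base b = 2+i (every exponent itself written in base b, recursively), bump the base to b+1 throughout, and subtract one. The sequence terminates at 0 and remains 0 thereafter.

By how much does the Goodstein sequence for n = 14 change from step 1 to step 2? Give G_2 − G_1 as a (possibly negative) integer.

[0] 14 ≡ 2^(2 + 1) + 2^2 + 2 (base 2). Lift 3: 111. −1: 110.
[1] 110 ≡ 3^(3 + 1) + 3^3 + 2 (base 3). Lift 4: 1282. −1: 1281.

1171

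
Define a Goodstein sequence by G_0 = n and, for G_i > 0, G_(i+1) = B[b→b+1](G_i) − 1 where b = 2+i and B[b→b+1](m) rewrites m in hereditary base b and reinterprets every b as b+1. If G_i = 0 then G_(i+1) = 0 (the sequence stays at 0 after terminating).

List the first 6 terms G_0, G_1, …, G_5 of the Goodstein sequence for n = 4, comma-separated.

i=0: 4 = 2^2 (b=2); 2→3: 3^3 = 27; 27−1 = 26
i=1: 26 = 2·3^2 + 2·3 + 2 (b=3); 3→4: 2·4^2 + 2·4 + 2 = 42; 42−1 = 41
i=2: 41 = 2·4^2 + 2·4 + 1 (b=4); 4→5: 2·5^2 + 2·5 + 1 = 61; 61−1 = 60
i=3: 60 = 2·5^2 + 2·5 (b=5); 5→6: 2·6^2 + 2·6 = 84; 84−1 = 83
i=4: 83 = 2·6^2 + 6 + 5 (b=6); 6→7: 2·7^2 + 7 + 5 = 110; 110−1 = 109

4, 26, 41, 60, 83, 109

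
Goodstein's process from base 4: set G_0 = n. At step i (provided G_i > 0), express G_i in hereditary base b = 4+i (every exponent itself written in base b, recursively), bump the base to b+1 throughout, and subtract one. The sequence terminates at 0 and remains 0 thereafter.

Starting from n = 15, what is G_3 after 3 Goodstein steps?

step 0: 15 = 3·4 + 3; sub 5 for 4: 3·5 + 3; = 18; G_1 = 18−1 = 17
step 1: 17 = 3·5 + 2; sub 6 for 5: 3·6 + 2; = 20; G_2 = 20−1 = 19
step 2: 19 = 3·6 + 1; sub 7 for 6: 3·7 + 1; = 22; G_3 = 22−1 = 21

21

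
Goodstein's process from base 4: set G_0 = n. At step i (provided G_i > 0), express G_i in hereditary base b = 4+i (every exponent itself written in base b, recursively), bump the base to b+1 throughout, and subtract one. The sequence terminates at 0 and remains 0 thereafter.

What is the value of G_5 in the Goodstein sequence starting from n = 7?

step 0: 7 = 4 + 3; sub 5 for 4: 5 + 3; = 8; G_1 = 8−1 = 7
step 1: 7 = 5 + 2; sub 6 for 5: 6 + 2; = 8; G_2 = 8−1 = 7
step 2: 7 = 6 + 1; sub 7 for 6: 7 + 1; = 8; G_3 = 8−1 = 7
step 3: 7 = 7; sub 8 for 7: 8; = 8; G_4 = 8−1 = 7
step 4: 7 = 7; sub 9 for 8: 7; = 7; G_5 = 7−1 = 6
step 5: 6 = 6; sub 10 for 9: 6; = 6; G_6 = 6−1 = 5

6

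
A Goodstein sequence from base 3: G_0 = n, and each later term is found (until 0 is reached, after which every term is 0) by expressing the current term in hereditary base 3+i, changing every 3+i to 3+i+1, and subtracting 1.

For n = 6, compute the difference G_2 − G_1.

[0] 6 ≡ 2·3 (base 3). Lift 4: 8. −1: 7.
[1] 7 ≡ 4 + 3 (base 4). Lift 5: 8. −1: 7.

0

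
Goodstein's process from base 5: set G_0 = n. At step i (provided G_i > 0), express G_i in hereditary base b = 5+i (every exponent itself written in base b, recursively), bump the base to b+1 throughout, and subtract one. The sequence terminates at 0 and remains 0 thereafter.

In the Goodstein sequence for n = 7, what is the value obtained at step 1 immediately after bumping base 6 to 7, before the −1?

base 5: 7 = 5 + 2; at 6: 6 + 2 = 8; next = 7
base 6: 7 = 6 + 1; at 7: 7 + 1 = 8; next = 7

8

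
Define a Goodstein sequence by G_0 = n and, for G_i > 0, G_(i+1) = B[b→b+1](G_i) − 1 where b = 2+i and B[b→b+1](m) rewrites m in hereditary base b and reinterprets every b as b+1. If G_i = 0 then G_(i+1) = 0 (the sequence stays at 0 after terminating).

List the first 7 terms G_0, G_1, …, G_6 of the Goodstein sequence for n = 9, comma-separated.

base 2: 9 = 2^(2 + 1) + 1; at 3: 3^(3 + 1) + 1 = 82; next = 81
base 3: 81 = 3^(3 + 1); at 4: 4^(4 + 1) = 1024; next = 1023
base 4: 1023 = 3·4^4 + 3·4^3 + 3·4^2 + 3·4 + 3; at 5: 3·5^5 + 3·5^3 + 3·5^2 + 3·5 + 3 = 9843; next = 9842
base 5: 9842 = 3·5^5 + 3·5^3 + 3·5^2 + 3·5 + 2; at 6: 3·6^6 + 3·6^3 + 3·6^2 + 3·6 + 2 = 140744; next = 140743
base 6: 140743 = 3·6^6 + 3·6^3 + 3·6^2 + 3·6 + 1; at 7: 3·7^7 + 3·7^3 + 3·7^2 + 3·7 + 1 = 2471827; next = 2471826
base 7: 2471826 = 3·7^7 + 3·7^3 + 3·7^2 + 3·7; at 8: 3·8^8 + 3·8^3 + 3·8^2 + 3·8 = 50333400; next = 50333399

9, 81, 1023, 9842, 140743, 2471826, 50333399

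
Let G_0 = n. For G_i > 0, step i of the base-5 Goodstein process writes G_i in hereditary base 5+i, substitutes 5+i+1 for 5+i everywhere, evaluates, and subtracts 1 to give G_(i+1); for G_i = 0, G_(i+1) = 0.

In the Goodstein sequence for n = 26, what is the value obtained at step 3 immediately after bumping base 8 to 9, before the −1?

step 0: 26 = 5^2 + 1; sub 6 for 5: 6^2 + 1; = 37; G_1 = 37−1 = 36
step 1: 36 = 6^2; sub 7 for 6: 7^2; = 49; G_2 = 49−1 = 48
step 2: 48 = 6·7 + 6; sub 8 for 7: 6·8 + 6; = 54; G_3 = 54−1 = 53
step 3: 53 = 6·8 + 5; sub 9 for 8: 6·9 + 5; = 59; G_4 = 59−1 = 58

59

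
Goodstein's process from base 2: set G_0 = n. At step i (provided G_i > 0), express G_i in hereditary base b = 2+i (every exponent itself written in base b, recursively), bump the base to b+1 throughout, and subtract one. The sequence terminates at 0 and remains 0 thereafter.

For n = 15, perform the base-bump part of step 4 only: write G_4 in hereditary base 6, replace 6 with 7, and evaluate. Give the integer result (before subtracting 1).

15 —HB2→ 2^(2 + 1) + 2^2 + 2 + 1 —bump→ 3^(3 + 1) + 3^3 + 3 + 1 = 112 —(−1)→ 111
111 —HB3→ 3^(3 + 1) + 3^3 + 3 —bump→ 4^(4 + 1) + 4^4 + 4 = 1284 —(−1)→ 1283
1283 —HB4→ 4^(4 + 1) + 4^4 + 3 —bump→ 5^(5 + 1) + 5^5 + 3 = 18753 —(−1)→ 18752
18752 —HB5→ 5^(5 + 1) + 5^5 + 2 —bump→ 6^(6 + 1) + 6^6 + 2 = 326594 —(−1)→ 326593
326593 —HB6→ 6^(6 + 1) + 6^6 + 1 —bump→ 7^(7 + 1) + 7^7 + 1 = 6588345 —(−1)→ 6588344

6588345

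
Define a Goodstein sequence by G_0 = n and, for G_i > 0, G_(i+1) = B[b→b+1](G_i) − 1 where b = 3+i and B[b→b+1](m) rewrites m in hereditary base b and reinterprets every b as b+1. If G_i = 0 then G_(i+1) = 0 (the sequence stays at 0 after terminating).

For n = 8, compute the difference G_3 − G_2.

1

step 0: 8 = 2·3 + 2; sub 4 for 3: 2·4 + 2; = 10; G_1 = 10−1 = 9
step 1: 9 = 2·4 + 1; sub 5 for 4: 2·5 + 1; = 11; G_2 = 11−1 = 10
step 2: 10 = 2·5; sub 6 for 5: 2·6; = 12; G_3 = 12−1 = 11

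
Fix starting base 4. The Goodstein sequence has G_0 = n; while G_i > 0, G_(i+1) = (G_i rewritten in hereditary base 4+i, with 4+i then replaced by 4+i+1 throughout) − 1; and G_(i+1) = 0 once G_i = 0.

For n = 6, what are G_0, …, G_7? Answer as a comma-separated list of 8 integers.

6, 6, 6, 6, 5, 4, 3, 2

G_0=6  [base 4] 4 + 2  →[4↦5]→  5 + 2 = 7  −1 ⇒ G_1=6
G_1=6  [base 5] 5 + 1  →[5↦6]→  6 + 1 = 7  −1 ⇒ G_2=6
G_2=6  [base 6] 6  →[6↦7]→  7 = 7  −1 ⇒ G_3=6
G_3=6  [base 7] 6  →[7↦8]→  6 = 6  −1 ⇒ G_4=5
G_4=5  [base 8] 5  →[8↦9]→  5 = 5  −1 ⇒ G_5=4
G_5=4  [base 9] 4  →[9↦10]→  4 = 4  −1 ⇒ G_6=3
G_6=3  [base 10] 3  →[10↦11]→  3 = 3  −1 ⇒ G_7=2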